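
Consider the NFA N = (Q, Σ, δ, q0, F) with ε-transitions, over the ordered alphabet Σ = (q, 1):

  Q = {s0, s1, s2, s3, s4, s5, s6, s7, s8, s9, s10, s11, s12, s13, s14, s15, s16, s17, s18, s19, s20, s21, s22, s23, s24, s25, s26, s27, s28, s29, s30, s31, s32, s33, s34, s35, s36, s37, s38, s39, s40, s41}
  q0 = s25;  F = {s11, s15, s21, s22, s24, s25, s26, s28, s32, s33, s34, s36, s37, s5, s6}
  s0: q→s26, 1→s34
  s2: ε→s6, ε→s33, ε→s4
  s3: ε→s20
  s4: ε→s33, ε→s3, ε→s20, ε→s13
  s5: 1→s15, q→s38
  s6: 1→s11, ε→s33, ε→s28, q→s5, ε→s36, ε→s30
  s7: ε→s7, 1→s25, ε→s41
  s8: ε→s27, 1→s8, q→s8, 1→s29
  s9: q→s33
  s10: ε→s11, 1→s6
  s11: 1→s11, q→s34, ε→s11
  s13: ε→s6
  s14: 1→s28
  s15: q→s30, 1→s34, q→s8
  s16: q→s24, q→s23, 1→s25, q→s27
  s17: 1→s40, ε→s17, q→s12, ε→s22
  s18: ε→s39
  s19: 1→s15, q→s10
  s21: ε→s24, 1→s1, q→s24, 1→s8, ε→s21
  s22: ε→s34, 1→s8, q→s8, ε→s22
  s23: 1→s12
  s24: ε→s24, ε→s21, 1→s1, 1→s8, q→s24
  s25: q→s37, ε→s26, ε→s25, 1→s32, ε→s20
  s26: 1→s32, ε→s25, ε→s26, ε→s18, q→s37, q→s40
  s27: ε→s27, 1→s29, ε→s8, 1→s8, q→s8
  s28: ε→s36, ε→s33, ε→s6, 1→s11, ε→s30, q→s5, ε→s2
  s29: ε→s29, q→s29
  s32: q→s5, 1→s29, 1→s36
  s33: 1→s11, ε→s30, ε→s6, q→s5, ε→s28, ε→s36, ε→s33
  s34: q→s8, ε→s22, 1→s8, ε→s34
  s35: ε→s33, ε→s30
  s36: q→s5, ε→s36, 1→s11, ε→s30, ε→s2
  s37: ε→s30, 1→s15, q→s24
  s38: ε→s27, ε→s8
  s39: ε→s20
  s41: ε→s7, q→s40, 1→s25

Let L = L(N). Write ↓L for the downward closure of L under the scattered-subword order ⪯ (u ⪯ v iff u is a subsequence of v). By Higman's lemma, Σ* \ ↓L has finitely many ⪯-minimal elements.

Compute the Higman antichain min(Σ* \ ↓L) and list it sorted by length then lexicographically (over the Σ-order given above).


min(Σ*\↓L) = [qq1, q1q, 1qq, q111, 111q1].

|Q|=42, |F|=15, |δ|=117 (58 ε).
min D↑ (10 st, q0=0, F={7}): 0:q→1,1→2 1:q→3,1→4 2:q→5,1→6 3:q→3,1→7 4:q→7,1→8 5:q→7,1→4 6:q→5,1→9 7:q→7,1→7 8:q→7,1→7 9:q→8,1→9.
'qq1': |S_i|=[29, 14, 8, 4] end={s1,s27,s29,s8} — reject; 3/3 del acc.
'q1q': |S_i|=[29, 14, 8, 4] end={s27,s29,s30,s8} rej; 3/3 deletions ∈↓L.
'1qq': |S_i|=[29, 21, 9, 5] end={s27,s29,s30,s38,s8} — reject; 3/3 deletions ∈↓L.
'q111': |S_i|=[29, 14, 8, 5, 3] end={s27,s29,s8} ∉↓L; 4/4 deletions ∈↓L.
'111q1': run [29, 21, 19, 8, 6, 3] end={s27,s29,s8} rej; 5/5 deletions ∈↓L.
5 obstructions.


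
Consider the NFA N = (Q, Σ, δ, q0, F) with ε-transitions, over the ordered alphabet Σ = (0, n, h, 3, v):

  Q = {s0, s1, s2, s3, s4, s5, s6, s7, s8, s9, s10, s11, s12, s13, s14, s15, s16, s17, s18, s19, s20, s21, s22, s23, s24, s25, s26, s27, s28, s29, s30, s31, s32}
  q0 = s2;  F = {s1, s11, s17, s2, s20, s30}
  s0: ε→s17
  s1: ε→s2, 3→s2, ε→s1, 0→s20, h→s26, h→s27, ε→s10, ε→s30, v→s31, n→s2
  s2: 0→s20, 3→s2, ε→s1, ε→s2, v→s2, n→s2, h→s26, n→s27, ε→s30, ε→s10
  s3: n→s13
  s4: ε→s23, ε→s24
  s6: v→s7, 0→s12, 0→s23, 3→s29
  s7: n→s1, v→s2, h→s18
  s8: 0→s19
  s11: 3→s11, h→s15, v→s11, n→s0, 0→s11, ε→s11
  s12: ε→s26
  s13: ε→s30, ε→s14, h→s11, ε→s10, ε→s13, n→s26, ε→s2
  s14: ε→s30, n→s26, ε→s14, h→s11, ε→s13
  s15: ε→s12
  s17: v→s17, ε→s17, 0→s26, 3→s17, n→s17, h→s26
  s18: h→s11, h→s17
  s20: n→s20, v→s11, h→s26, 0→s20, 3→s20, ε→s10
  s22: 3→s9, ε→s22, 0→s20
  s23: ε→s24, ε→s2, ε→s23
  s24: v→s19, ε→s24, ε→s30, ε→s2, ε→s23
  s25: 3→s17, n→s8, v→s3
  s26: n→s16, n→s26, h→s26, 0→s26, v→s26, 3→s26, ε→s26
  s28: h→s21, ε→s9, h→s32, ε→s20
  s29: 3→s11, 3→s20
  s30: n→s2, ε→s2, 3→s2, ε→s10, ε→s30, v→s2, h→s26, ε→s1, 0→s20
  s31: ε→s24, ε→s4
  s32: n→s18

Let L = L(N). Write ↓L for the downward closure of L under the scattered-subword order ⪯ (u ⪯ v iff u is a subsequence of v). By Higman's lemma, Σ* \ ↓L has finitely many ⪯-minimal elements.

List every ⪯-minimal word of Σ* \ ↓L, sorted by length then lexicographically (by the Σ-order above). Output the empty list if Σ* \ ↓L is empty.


Antichain: [h, 0vn0].

|Q|=33, |F|=6, |δ|=105 (41 ε).
min D↑ (5 st, q0=0, F={2}): 0:0→1,n→0,h→2,3→0,v→0 1:0→1,n→1,h→2,3→1,v→3 2:0→2,n→2,h→2,3→2,v→2 3:0→3,n→4,h→2,3→3,v→3 4:0→2,n→4,h→2,3→4,v→4 [Hopcroft].
'h': N↓-sim [18, 5] end={s12,s15,s16,s26,s27} — reject; 1/1 single-dels accept.
'0vn0': run [18, 9, 7, 4, 2] end={s16,s26} — reject; 4/4 single-dels accept.
2 obstructions.


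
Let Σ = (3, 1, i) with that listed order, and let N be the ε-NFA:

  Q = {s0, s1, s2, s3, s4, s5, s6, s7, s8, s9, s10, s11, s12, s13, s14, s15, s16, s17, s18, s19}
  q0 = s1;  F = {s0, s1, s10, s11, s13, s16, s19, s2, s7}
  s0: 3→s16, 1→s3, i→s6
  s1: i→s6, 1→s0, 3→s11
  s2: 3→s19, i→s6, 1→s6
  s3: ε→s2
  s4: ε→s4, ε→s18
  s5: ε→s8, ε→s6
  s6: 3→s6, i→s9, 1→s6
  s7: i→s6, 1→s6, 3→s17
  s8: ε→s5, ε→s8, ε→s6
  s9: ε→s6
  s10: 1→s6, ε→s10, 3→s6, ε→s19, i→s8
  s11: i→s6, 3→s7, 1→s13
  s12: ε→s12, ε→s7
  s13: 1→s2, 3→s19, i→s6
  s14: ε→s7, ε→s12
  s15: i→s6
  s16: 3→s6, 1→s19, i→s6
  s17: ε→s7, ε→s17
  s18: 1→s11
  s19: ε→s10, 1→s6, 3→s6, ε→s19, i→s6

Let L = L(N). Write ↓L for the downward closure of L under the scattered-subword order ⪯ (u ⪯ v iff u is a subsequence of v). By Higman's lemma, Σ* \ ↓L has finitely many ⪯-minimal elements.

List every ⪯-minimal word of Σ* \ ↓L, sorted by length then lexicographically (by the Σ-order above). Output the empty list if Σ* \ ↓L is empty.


|Q|=20, |F|=9, |δ|=51 (19 ε).
min D↑ (9 st, q0=0, F={3}): 0:3→1,1→2,i→3 1:3→4,1→5,i→3 2:3→6,1→7,i→3 3:3→3,1→3,i→3 4:3→4,1→3,i→3 5:3→8,1→7,i→3 6:3→3,1→8,i→3 7:3→8,1→3,i→3 8:3→3,1→3,i→3.
'i': N↓-sim [15, 4] end={s5,s6,s8,s9} ∉↓L; 1/1 del acc.
'331': N↓-sim [15, 12, 8, 2] end={s6,s9} — reject; 3/3 single-dels accept.
'133': run [15, 11, 7, 2] end={s6,s9} rej; 3/3 deletions ∈↓L.
'111': N↓-sim [15, 11, 8, 2] end={s6,s9} — reject; 3/3 deletions ∈↓L.
4 minimals (antichain).

A = [i, 331, 133, 111].


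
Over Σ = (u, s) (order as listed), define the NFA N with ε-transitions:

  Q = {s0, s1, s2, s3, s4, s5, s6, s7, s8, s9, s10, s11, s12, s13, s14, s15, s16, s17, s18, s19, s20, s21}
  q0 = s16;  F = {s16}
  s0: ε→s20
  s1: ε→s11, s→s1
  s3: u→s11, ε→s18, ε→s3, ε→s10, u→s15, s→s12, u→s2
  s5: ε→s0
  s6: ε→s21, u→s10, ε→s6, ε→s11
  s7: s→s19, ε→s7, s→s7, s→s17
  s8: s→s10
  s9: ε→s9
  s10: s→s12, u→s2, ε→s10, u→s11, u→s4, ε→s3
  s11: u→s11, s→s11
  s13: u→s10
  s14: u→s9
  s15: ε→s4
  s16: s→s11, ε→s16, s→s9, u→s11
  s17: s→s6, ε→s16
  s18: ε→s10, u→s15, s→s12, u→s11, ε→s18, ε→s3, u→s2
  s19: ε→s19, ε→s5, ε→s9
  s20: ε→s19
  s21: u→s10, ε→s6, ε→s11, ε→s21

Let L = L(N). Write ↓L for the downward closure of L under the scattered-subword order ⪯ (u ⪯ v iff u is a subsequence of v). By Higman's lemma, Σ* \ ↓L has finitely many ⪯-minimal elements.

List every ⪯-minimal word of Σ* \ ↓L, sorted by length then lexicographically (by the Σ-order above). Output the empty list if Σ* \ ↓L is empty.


|Q|=22, |F|=1, |δ|=53 (26 ε).
min D↑ (2 st, q0=0, F={1}): 0:u→1,s→1 1:u→1,s→1.
'u': N↓-sim [3, 1] end={s11} rej; 1/1 deletions ∈↓L.
's': |S_i|=[3, 2] end={s11,s9} rej; 1/1 deletions ∈↓L.
2 obstructions.

A = [u, s].


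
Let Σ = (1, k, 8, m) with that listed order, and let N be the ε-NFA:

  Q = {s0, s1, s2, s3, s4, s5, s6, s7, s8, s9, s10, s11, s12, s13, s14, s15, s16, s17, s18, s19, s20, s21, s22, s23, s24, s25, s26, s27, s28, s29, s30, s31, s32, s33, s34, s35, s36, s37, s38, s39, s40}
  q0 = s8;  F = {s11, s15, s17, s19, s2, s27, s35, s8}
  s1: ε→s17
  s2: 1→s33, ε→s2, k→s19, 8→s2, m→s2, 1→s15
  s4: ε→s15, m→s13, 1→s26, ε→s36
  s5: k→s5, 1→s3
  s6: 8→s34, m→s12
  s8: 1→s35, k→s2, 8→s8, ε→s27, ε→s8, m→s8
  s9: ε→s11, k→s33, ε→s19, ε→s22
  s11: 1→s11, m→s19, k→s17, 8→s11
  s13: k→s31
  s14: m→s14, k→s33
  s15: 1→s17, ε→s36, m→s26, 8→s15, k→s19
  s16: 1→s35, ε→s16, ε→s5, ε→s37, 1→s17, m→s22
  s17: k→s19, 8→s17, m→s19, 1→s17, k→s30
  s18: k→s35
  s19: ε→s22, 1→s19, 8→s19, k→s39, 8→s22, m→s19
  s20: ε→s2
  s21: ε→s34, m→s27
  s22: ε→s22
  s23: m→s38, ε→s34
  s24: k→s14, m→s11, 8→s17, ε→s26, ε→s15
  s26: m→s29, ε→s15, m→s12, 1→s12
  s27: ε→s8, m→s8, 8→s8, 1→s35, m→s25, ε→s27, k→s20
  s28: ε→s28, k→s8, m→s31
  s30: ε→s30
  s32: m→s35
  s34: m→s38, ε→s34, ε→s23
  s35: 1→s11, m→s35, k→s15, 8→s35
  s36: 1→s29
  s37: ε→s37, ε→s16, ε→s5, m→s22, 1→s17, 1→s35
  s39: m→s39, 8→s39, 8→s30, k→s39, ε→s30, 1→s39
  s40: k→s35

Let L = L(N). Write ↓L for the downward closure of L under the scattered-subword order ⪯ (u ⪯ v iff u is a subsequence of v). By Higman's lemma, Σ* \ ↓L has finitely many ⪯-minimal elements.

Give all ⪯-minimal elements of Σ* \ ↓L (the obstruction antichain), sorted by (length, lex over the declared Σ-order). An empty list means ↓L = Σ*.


|Q|=41, |F|=8, |δ|=103 (31 ε).
min D↑ (8 st, q0=0, F={7}): 0:1→1,k→2,8→0,m→0 1:1→3,k→4,8→1,m→1 2:1→4,k→5,8→2,m→2 3:1→3,k→6,8→3,m→5 4:1→6,k→5,8→4,m→4 5:1→5,k→7,8→5,m→5 6:1→6,k→5,8→6,m→5 7:1→7,k→7,8→7,m→7 [Hopcroft].
'kkk': N↓-sim [18, 13, 4, 2] end={s30,s39} — reject; 3/3 single-dels accept.
'11mk': N↓-sim [18, 13, 8, 4, 2] end={s30,s39} ∉↓L; 4/4 single-dels accept.
2 words, ⪯-incomp.

Antichain: [kkk, 11mk].


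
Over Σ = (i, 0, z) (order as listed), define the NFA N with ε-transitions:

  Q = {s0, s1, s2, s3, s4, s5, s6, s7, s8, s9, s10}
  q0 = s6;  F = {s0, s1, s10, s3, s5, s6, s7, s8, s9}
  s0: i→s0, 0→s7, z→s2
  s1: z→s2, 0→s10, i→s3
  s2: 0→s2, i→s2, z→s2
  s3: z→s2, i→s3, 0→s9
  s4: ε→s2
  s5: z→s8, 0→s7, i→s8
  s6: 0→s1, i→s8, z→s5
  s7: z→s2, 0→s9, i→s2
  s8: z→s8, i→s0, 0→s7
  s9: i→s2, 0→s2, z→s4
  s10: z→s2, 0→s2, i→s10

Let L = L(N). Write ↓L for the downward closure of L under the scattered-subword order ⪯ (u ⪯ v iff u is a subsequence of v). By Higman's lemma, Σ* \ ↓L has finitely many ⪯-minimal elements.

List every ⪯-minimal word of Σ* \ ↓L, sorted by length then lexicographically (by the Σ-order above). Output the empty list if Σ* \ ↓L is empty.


|Q|=11, |F|=9, |δ|=31 (1 ε).
min D↑ (10 st, q0=0, F={8}): 0:i→1,0→2,z→3 1:i→4,0→5,z→1 2:i→6,0→7,z→8 3:i→1,0→5,z→1 4:i→4,0→5,z→8 5:i→8,0→9,z→8 6:i→6,0→9,z→8 7:i→7,0→8,z→8 8:i→8,0→8,z→8 9:i→8,0→8,z→8 (ε-aug+det+¬).
'0z': run [11, 7, 2] end={s2,s4} ∉↓L; 2/2 single-dels accept.
'iiz': N↓-sim [11, 8, 7, 2] end={s2,s4} ∉↓L; 3/3 deletions ∈↓L.
'i0i': |S_i|=[11, 8, 4, 1] end={s2} rej; 3/3 single-dels accept.
'000': |S_i|=[11, 7, 4, 1] end={s2} — reject; 3/3 single-dels accept.
'z0i': |S_i|=[11, 7, 4, 1] end={s2} — reject; 3/3 del acc.
'zziz': |S_i|=[11, 7, 6, 5, 2] end={s2,s4} — reject; 4/4 single-dels accept.
6 obstructions.

A = [0z, iiz, i0i, 000, z0i, zziz].


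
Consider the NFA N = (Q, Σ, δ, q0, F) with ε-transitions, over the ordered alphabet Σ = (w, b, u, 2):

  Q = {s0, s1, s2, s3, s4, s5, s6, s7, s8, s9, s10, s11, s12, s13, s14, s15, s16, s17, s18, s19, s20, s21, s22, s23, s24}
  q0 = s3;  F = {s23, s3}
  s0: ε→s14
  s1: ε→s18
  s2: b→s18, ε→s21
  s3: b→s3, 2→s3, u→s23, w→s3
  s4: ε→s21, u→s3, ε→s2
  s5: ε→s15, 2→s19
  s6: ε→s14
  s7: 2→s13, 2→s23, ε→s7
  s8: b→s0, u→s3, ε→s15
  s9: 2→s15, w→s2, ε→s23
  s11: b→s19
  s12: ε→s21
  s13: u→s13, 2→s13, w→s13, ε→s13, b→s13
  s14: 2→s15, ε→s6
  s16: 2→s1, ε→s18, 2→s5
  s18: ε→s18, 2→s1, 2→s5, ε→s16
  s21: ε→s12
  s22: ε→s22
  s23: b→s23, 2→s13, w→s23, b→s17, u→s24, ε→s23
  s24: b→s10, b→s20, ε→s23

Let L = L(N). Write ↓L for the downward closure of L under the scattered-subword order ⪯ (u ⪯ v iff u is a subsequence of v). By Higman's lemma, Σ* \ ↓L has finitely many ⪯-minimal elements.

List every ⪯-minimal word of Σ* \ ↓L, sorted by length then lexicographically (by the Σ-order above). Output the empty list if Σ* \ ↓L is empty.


A = [u2].

|Q|=25, |F|=2, |δ|=50 (20 ε).
min D↑ (3 st, q0=0, F={2}): 0:w→0,b→0,u→1,2→0 1:w→1,b→1,u→1,2→2 2:w→2,b→2,u→2,2→2 (ε-aug+det+¬).
'u2': N↓-sim [7, 6, 1] end={s13} ∉↓L; 2/2 del acc.
1 obstructions.


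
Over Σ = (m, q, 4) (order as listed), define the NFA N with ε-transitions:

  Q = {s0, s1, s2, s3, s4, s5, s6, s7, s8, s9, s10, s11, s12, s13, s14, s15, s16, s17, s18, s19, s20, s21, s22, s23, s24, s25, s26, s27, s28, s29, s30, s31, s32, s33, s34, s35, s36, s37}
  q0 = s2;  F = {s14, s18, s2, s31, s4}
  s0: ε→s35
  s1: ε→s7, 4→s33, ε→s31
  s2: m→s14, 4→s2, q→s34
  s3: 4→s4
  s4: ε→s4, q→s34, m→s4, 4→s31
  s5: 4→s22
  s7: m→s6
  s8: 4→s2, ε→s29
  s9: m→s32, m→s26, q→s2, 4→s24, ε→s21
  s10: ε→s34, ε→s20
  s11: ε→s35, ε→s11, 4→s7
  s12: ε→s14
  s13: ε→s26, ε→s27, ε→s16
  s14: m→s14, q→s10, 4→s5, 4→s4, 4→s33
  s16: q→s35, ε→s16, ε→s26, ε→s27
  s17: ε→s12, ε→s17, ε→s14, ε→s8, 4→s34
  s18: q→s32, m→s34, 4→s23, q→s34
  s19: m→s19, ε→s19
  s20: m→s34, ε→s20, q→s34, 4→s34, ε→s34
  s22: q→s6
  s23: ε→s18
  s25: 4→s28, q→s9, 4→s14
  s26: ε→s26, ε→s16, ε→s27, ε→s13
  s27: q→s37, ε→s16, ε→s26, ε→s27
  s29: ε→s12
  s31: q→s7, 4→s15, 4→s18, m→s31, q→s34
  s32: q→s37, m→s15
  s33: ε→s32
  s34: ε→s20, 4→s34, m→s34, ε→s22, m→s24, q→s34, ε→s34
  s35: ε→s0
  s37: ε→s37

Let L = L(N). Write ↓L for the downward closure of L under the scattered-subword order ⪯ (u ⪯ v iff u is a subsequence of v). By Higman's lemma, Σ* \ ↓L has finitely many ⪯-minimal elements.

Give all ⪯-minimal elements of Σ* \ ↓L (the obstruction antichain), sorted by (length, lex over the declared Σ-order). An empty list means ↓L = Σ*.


min(Σ*\↓L) = [q, m444m].

|Q|=38, |F|=5, |δ|=86 (39 ε).
min D↑ (6 st, q0=0, F={2}): 0:m→1,q→2,4→0 1:m→1,q→2,4→3 2:m→2,q→2,4→2 3:m→3,q→2,4→4 4:m→4,q→2,4→5 5:m→2,q→2,4→5 (ε-aug+det+¬).
'q': N↓-sim [18, 10] end={s10,s15,s20,s22,s24,s32,s34,s37,s6,s7} rej; 1/1 del acc.
'm444m': run [18, 17, 15, 12, 10, 6] end={s15,s20,s22,s24,s34,s6} ∉↓L; 5/5 del acc.
2 words, ⪯-incomp.


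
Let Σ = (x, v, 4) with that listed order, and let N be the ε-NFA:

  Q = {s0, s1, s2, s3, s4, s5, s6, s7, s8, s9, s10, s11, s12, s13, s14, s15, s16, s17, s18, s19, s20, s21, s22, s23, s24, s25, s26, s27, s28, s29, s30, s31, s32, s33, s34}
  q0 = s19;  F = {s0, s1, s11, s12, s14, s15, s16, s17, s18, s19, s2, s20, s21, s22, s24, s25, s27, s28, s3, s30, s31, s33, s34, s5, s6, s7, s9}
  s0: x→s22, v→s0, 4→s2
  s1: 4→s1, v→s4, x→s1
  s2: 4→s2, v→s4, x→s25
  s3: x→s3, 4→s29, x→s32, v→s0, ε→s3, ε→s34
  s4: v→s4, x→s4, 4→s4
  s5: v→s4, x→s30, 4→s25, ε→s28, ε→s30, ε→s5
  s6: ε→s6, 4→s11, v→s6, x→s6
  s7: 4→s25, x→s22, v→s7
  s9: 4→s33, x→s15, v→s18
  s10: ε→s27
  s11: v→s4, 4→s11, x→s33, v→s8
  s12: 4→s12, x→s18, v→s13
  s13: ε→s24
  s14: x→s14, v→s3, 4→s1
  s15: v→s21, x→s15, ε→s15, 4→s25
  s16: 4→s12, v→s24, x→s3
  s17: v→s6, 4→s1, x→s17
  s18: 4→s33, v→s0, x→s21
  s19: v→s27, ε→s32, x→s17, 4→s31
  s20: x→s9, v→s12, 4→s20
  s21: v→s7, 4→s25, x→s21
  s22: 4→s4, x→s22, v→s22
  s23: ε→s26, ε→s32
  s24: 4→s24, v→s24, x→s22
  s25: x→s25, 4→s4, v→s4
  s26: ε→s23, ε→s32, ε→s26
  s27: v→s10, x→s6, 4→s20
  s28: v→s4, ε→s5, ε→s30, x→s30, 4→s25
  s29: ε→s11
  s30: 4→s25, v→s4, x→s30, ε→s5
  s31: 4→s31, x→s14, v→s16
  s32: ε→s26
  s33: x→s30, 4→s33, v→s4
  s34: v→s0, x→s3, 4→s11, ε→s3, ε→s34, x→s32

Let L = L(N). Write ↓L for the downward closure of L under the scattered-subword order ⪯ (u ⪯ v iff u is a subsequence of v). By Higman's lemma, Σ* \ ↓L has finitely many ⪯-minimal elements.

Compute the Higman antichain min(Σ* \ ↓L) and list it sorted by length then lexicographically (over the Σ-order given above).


|Q|=35, |F|=27, |δ|=109 (22 ε).
min D↑ (25 st, q0=0, F={10}): 0:x→1,v→2,4→3 1:x→1,v→4,4→5 2:x→4,v→2,4→6 3:x→7,v→8,4→3 4:x→4,v→4,4→9 5:x→5,v→10,4→5 6:x→11,v→12,4→6 7:x→7,v→13,4→5 8:x→13,v→14,4→12 9:x→15,v→10,4→9 10:x→10,v→10,4→10 11:x→16,v→17,4→15 12:x→17,v→14,4→12 13:x→13,v→18,4→9 14:x→19,v→14,4→14 15:x→20,v→10,4→15 16:x→16,v→21,4→22 17:x→21,v→18,4→15 18:x→19,v→18,4→23 19:x→19,v→19,4→10 20:x→20,v→10,4→22 21:x→21,v→24,4→22 22:x→22,v→10,4→10 23:x→22,v→10,4→23 24:x→19,v→24,4→22 (ε-aug+det+¬).
'x4v': run [35, 26, 11, 2] end={s4,s8} rej; 3/3 single-dels accept.
'4vvx4': |S_i|=[35, 30, 24, 9, 3, 1] end={s4} ∉↓L; 5/5 single-dels accept.
'v4xx44': N↓-sim [35, 30, 21, 14, 9, 2, 1] end={s4} — reject; 6/6 del acc.
3 words, ⪯-incomp.

Antichain: [x4v, 4vvx4, v4xx44].


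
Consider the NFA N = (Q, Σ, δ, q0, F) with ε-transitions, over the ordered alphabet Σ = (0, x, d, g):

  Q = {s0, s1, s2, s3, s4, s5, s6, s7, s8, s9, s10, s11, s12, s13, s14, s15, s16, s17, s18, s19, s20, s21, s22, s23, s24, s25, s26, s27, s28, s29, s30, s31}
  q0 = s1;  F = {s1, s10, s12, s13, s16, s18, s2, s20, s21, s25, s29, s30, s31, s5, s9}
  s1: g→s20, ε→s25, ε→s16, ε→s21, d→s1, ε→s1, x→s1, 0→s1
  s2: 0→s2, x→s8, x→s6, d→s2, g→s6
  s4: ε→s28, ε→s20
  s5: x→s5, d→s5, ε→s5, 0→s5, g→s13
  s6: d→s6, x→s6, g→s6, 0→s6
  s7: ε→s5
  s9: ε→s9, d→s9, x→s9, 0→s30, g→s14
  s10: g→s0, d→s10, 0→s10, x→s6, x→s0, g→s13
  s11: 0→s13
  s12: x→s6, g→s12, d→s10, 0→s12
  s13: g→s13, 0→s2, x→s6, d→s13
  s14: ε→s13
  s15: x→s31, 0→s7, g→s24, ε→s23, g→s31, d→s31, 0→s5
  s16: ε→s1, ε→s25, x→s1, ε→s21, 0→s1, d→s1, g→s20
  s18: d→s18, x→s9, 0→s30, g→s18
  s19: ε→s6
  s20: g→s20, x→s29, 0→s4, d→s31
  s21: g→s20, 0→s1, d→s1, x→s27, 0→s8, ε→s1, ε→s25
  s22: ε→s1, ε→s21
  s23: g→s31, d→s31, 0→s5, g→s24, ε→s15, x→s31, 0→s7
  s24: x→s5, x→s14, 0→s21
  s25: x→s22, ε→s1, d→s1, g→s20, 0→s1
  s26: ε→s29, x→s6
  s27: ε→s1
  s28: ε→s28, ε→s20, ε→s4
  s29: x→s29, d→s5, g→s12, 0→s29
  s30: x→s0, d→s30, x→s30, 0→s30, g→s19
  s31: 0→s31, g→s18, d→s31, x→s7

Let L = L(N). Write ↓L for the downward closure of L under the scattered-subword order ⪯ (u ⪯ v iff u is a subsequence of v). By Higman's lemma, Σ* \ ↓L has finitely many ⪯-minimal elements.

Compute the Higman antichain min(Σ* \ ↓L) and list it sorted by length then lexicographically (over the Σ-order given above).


|Q|=32, |F|=15, |δ|=112 (26 ε).
min D↑ (13 st, q0=0, F={8}): 0:0→0,x→0,d→0,g→1 1:0→1,x→2,d→3,g→1 2:0→2,x→2,d→4,g→5 3:0→3,x→4,d→3,g→6 4:0→4,x→4,d→4,g→7 5:0→5,x→8,d→9,g→5 6:0→10,x→11,d→6,g→6 7:0→12,x→8,d→7,g→7 8:0→8,x→8,d→8,g→8 9:0→9,x→8,d→9,g→7 10:0→10,x→10,d→10,g→8 11:0→10,x→11,d→11,g→7 12:0→12,x→8,d→12,g→8.
'gxgx': run [25, 19, 14, 9, 3] end={s0,s6,s8} ∉↓L; 4/4 deletions ∈↓L.
'gdg0g': |S_i|=[25, 19, 14, 10, 6, 2] end={s19,s6} rej; 5/5 deletions ∈↓L.
2 obstructions.

Antichain: [gxgx, gdg0g].


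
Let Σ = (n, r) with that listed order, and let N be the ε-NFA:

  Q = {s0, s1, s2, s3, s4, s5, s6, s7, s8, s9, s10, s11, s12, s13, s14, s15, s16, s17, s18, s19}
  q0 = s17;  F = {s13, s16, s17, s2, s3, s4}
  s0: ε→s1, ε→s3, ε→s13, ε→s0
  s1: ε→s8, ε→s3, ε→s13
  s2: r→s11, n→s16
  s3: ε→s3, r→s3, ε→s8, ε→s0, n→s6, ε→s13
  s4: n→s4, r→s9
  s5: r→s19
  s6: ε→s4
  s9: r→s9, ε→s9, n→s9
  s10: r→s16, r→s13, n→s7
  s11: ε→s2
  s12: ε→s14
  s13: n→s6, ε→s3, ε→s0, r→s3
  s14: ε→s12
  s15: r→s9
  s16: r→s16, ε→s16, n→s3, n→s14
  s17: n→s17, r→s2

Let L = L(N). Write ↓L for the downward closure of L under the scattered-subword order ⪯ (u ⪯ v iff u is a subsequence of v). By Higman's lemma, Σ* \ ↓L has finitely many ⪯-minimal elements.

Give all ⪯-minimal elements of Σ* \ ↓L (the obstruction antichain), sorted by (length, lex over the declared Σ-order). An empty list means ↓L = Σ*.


|Q|=20, |F|=6, |δ|=39 (19 ε).
min D↑ (6 st, q0=0, F={5}): 0:n→0,r→1 1:n→2,r→1 2:n→3,r→2 3:n→4,r→3 4:n→4,r→5 5:n→5,r→5.
'rnnnr': run [14, 13, 11, 10, 3, 1] end={s9} — reject; 5/5 single-dels accept.
1 words, ⪯-incomp.

min(Σ*\↓L) = [rnnnr].


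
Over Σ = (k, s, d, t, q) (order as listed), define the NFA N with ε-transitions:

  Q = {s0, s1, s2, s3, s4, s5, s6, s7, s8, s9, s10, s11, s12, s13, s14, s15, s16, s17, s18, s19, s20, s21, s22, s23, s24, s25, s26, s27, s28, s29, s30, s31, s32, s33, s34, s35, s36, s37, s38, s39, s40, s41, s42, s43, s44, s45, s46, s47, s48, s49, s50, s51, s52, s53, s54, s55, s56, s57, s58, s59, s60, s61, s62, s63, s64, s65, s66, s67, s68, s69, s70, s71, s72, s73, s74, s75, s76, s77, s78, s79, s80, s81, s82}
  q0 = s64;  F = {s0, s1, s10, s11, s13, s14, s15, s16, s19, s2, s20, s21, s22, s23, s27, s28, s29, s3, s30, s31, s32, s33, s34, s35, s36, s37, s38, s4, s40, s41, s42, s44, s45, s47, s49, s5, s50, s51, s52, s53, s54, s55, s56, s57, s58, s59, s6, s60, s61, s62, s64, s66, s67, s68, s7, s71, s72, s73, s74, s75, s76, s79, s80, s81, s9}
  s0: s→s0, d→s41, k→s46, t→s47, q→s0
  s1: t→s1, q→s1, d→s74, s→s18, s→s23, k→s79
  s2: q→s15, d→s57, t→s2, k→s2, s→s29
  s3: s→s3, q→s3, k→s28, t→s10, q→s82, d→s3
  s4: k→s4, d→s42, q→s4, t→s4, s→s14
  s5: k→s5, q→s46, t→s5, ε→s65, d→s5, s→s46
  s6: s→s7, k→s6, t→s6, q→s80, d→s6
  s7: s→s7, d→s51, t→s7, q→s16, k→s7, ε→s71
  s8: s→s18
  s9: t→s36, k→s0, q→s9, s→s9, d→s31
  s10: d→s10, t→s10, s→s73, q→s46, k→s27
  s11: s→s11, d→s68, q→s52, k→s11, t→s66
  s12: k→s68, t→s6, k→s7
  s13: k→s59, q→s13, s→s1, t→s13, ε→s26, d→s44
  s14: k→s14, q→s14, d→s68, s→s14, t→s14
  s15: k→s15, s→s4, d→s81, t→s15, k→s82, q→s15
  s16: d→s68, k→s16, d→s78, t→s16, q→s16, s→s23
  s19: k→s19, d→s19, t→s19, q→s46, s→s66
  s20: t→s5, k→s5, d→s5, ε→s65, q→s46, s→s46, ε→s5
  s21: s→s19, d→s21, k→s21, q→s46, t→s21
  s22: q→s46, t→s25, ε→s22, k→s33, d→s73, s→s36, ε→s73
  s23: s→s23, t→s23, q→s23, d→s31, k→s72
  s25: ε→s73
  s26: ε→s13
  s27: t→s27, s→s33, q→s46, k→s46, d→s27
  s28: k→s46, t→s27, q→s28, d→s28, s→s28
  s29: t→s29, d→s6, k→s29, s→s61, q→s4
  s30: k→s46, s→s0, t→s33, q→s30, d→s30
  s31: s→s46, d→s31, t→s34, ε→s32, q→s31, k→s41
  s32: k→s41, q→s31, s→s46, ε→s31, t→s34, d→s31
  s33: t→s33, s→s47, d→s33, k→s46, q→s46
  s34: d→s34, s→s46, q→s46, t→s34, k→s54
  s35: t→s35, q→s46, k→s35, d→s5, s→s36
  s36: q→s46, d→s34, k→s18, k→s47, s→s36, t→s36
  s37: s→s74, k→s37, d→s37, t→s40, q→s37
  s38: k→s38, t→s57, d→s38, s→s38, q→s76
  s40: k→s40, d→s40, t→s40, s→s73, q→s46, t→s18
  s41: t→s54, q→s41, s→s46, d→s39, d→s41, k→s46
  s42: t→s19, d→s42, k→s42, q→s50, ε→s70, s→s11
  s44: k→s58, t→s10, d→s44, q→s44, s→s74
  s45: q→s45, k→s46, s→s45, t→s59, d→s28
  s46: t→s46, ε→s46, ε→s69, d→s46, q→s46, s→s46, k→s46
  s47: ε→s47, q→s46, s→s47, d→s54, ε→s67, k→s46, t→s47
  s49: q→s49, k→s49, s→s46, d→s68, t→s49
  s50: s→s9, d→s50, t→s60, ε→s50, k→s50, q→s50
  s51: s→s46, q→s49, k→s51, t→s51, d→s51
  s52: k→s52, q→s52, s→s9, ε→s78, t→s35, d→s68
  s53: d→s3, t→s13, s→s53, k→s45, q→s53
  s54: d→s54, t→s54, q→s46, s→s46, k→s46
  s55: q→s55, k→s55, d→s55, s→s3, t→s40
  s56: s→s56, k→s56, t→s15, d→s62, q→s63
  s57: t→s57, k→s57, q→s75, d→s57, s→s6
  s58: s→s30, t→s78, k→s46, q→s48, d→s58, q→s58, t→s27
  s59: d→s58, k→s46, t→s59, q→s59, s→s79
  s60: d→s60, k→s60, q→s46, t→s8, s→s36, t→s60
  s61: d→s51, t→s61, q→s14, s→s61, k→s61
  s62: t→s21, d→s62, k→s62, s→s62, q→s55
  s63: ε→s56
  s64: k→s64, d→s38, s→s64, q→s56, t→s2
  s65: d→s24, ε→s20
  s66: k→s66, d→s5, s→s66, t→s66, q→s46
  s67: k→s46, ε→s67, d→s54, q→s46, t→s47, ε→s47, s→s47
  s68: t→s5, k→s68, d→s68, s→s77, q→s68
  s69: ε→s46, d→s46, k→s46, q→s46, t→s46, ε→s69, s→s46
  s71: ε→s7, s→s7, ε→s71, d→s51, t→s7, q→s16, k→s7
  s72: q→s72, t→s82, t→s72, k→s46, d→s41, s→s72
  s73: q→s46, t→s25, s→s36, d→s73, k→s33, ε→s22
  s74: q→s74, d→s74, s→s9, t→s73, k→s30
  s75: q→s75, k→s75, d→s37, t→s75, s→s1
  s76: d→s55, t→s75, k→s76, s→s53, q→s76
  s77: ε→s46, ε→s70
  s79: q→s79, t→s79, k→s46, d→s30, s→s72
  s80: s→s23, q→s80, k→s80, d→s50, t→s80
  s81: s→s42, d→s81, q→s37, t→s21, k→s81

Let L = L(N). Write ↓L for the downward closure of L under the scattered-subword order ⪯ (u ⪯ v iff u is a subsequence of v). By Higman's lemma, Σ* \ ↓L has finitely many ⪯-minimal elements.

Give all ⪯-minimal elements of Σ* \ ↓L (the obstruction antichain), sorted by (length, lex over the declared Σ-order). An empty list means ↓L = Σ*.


|Q|=83, |F|=65, |δ|=380 (29 ε).
min D↑ (61 st, q0=0, F={29}): 0:k→0,s→0,d→1,t→2,q→3 1:k→1,s→1,d→1,t→4,q→5 2:k→2,s→6,d→4,t→2,q→7 3:k→3,s→3,d→8,t→7,q→3 4:k→4,s→9,d→4,t→4,q→10 5:k→5,s→11,d→12,t→10,q→5 6:k→6,s→13,d→9,t→6,q→14 7:k→7,s→14,d→15,t→7,q→7 8:k→8,s→8,d→8,t→16,q→12 9:k→9,s→17,d→9,t→9,q→18 10:k→10,s→19,d→20,t→10,q→10 11:k→21,s→11,d→22,t→23,q→11 12:k→12,s→22,d→12,t→24,q→12 13:k→13,s→13,d→25,t→13,q→26 14:k→14,s→26,d→27,t→14,q→14 15:k→15,s→27,d→15,t→16,q→20 16:k→16,s→28,d→16,t→16,q→29 17:k→17,s→17,d→25,t→17,q→30 18:k→18,s→31,d→32,t→18,q→18 19:k→33,s→31,d→34,t→19,q→19 20:k→20,s→34,d→20,t→24,q→20 21:k→29,s→21,d→35,t→36,q→21 22:k→35,s→22,d→22,t→37,q→22 23:k→36,s→19,d→38,t→23,q→23 24:k→24,s→39,d→24,t→24,q→29 25:k→25,s→29,d→25,t→25,q→40 26:k→26,s→26,d→41,t→26,q→26 27:k→27,s→42,d→27,t→28,q→32 28:k→28,s→43,d→28,t→28,q→29 29:k→29,s→29,d→29,t→29,q→29 30:k→30,s→31,d→41,t→30,q→30 31:k→44,s→31,d→45,t→31,q→31 32:k→32,s→46,d→32,t→47,q→32 33:k→29,s→44,d→48,t→33,q→33 34:k→48,s→46,d→34,t→39,q→34 35:k→29,s→35,d→35,t→49,q→35 36:k→29,s→33,d→50,t→36,q→36 37:k→49,s→39,d→37,t→37,q→29 38:k→50,s→34,d→38,t→37,q→38 39:k→51,s→52,d→39,t→39,q→29 40:k→40,s→29,d→41,t→40,q→40 41:k→41,s→29,d→41,t→53,q→41 42:k→42,s→42,d→41,t→43,q→54 43:k→43,s→43,d→53,t→43,q→29 44:k→29,s→44,d→55,t→44,q→44 45:k→55,s→29,d→45,t→56,q→45 46:k→57,s→46,d→45,t→52,q→46 47:k→47,s→52,d→47,t→47,q→29 48:k→29,s→57,d→48,t→51,q→48 49:k→29,s→51,d→49,t→49,q→29 50:k→29,s→48,d→50,t→49,q→50 51:k→29,s→58,d→51,t→51,q→29 52:k→58,s→52,d→56,t→52,q→29 53:k→53,s→29,d→53,t→53,q→29 54:k→54,s→46,d→41,t→59,q→54 55:k→29,s→29,d→55,t→60,q→55 56:k→60,s→29,d→56,t→56,q→29 57:k→29,s→57,d→55,t→58,q→57 58:k→29,s→58,d→60,t→58,q→29 59:k→59,s→52,d→53,t→59,q→29 60:k→29,s→29,d→60,t→60,q→29.
'qdtq': run [80, 70, 51, 26, 2] end={s46,s69} ∉↓L; 4/4 deletions ∈↓L.
'dqskk': run [80, 71, 58, 40, 21, 2] end={s46,s69} — reject; 5/5 del acc.
'tssds': |S_i|=[80, 69, 53, 36, 18, 4] end={s46,s69,s70,s77} rej; 5/5 single-dels accept.
3 words, ⪯-incomp.

Antichain: [qdtq, dqskk, tssds].


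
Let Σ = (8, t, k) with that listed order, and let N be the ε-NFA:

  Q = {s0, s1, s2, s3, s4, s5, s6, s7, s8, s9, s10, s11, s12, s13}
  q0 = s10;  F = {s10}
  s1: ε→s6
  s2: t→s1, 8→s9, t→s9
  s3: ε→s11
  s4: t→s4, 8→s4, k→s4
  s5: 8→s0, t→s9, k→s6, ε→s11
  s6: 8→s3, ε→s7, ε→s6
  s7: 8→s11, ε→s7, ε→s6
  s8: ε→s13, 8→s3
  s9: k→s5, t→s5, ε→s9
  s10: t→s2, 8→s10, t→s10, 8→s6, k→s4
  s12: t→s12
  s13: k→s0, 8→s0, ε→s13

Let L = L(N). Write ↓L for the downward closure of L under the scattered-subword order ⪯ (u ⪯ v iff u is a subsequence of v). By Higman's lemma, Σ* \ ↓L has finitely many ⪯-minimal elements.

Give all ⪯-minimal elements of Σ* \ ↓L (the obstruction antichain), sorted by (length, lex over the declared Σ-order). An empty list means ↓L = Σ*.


|Q|=14, |F|=1, |δ|=32 (10 ε).
min D↑ (2 st, q0=0, F={1}): 0:8→0,t→0,k→1 1:8→1,t→1,k→1 [Hopcroft].
'k': run [11, 8] end={s0,s11,s3,s4,s5,s6,s7,s9} — reject; 1/1 deletions ∈↓L.
1 obstructions.

A = [k].


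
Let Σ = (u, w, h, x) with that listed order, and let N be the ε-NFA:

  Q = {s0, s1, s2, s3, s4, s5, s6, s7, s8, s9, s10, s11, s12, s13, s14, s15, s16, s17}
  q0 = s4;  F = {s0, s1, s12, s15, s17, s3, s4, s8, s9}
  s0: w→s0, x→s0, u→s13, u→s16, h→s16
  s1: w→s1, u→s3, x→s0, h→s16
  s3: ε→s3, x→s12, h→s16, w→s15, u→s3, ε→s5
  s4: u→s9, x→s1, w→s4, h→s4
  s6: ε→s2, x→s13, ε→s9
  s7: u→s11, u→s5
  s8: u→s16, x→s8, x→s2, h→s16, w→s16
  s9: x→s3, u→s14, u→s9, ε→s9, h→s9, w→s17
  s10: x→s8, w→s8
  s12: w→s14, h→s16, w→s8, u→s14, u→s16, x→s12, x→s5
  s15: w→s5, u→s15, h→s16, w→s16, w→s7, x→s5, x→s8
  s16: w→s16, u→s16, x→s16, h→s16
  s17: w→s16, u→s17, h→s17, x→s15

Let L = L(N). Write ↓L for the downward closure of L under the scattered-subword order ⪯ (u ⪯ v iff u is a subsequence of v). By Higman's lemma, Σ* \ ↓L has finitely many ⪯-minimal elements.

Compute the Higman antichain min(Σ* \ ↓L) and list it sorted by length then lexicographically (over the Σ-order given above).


|Q|=18, |F|=9, |δ|=59 (5 ε).
min D↑ (10 st, q0=0, F={5}): 0:u→1,w→0,h→0,x→2 1:u→1,w→3,h→1,x→4 2:u→4,w→2,h→5,x→6 3:u→3,w→5,h→3,x→7 4:u→4,w→7,h→5,x→8 5:u→5,w→5,h→5,x→5 6:u→5,w→6,h→5,x→6 7:u→7,w→5,h→5,x→9 8:u→5,w→9,h→5,x→8 9:u→5,w→5,h→5,x→9 [Hopcroft].
'xh': N↓-sim [16, 13, 1] end={s16} ∉↓L; 2/2 del acc.
'uww': |S_i|=[16, 13, 9, 4] end={s11,s16,s5,s7} — reject; 3/3 deletions ∈↓L.
'xxu': |S_i|=[16, 13, 8, 3] end={s13,s14,s16} ∉↓L; 3/3 deletions ∈↓L.
3 words, ⪯-incomp.

Antichain: [xh, uww, xxu].


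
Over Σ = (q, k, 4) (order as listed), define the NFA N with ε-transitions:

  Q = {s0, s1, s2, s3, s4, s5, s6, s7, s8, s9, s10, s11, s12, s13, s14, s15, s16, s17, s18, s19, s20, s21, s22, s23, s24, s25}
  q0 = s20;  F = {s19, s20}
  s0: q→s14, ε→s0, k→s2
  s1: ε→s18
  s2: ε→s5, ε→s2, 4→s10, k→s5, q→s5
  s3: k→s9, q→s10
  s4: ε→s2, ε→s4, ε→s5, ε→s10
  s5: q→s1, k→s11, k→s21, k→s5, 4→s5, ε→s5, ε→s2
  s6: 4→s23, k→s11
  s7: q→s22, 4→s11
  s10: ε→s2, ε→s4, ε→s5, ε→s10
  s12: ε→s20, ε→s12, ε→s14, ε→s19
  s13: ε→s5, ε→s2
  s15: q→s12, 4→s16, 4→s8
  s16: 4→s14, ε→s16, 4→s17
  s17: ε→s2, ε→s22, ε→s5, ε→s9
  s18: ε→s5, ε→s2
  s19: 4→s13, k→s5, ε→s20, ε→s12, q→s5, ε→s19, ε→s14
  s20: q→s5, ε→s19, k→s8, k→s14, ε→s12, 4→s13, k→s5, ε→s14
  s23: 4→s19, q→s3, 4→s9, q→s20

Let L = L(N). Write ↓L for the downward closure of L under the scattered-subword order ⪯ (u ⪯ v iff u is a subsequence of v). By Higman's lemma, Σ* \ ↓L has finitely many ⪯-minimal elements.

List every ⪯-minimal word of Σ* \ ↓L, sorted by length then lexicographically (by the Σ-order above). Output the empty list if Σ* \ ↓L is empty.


A = [q, k, 4].

|Q|=26, |F|=2, |δ|=67 (34 ε).
min D↑ (2 st, q0=0, F={1}): 0:q→1,k→1,4→1 1:q→1,k→1,4→1.
'q': N↓-sim [14, 8] end={s1,s10,s11,s18,s2,s21,s4,s5} — reject; 1/1 single-dels accept.
'k': |S_i|=[14, 10] end={s1,s10,s11,s14,s18,s2,s21,s4,s5,s8} — reject; 1/1 single-dels accept.
'4': N↓-sim [14, 9] end={s1,s10,s11,s13,s18,s2,s21,s4,s5} — reject; 1/1 deletions ∈↓L.
3 obstructions.


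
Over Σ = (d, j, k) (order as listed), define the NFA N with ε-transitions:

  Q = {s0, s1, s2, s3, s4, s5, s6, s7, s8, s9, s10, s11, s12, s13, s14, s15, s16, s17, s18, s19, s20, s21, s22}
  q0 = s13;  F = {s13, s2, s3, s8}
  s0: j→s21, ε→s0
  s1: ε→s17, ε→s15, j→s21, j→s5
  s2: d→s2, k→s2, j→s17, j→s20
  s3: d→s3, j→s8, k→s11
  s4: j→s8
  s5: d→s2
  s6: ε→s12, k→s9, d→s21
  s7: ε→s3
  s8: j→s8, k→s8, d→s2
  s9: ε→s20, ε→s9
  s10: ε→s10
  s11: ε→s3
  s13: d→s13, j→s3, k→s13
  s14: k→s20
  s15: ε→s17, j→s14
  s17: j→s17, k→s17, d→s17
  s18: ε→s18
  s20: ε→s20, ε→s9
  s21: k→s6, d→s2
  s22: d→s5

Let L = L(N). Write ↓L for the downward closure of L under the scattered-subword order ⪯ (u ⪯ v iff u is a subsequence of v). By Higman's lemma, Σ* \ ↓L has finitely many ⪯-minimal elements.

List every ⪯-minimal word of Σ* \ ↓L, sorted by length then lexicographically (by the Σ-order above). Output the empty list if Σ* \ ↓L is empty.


|Q|=23, |F|=4, |δ|=41 (13 ε).
min D↑ (5 st, q0=0, F={4}): 0:d→0,j→1,k→0 1:d→1,j→2,k→1 2:d→3,j→2,k→2 3:d→3,j→4,k→3 4:d→4,j→4,k→4 (ε-aug+det+¬).
'jjdj': |S_i|=[8, 7, 5, 4, 3] end={s17,s20,s9} ∉↓L; 4/4 deletions ∈↓L.
1 obstructions.

Antichain: [jjdj].


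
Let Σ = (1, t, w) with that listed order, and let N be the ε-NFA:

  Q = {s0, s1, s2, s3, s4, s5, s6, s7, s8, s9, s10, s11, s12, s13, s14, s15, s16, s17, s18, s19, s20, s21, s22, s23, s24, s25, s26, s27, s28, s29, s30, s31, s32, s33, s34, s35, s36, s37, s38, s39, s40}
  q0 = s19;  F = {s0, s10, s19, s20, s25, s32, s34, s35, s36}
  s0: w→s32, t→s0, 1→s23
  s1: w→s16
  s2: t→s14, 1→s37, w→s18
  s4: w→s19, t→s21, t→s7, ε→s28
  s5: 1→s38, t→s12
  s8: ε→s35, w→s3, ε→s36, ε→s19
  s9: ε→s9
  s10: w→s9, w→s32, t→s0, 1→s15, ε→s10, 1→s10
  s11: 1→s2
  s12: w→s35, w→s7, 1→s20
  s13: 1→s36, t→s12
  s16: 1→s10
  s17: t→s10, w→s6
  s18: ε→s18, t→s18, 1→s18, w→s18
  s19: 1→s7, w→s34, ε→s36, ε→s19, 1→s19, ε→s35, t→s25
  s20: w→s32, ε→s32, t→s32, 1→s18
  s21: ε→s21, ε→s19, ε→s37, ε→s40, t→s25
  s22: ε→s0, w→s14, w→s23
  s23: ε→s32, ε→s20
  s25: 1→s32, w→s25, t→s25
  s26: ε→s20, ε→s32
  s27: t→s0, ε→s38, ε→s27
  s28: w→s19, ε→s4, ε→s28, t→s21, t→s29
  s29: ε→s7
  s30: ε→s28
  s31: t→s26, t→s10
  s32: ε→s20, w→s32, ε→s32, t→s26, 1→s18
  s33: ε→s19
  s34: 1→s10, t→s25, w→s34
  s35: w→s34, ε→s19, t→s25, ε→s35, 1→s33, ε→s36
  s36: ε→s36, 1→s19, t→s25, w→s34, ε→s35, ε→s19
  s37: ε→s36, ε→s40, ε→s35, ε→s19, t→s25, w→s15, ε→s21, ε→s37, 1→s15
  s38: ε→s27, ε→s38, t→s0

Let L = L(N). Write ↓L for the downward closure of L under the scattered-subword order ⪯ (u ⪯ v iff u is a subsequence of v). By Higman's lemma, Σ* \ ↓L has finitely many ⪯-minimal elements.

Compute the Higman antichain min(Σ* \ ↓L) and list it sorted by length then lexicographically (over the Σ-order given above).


min(Σ*\↓L) = [t11, w1w1].

|Q|=41, |F|=9, |δ|=108 (43 ε).
min D↑ (7 st, q0=0, F={5}): 0:1→0,t→1,w→2 1:1→3,t→1,w→1 2:1→4,t→1,w→2 3:1→5,t→3,w→3 4:1→4,t→6,w→3 5:1→5,t→5,w→5 6:1→3,t→6,w→3.
't11': N↓-sim [16, 7, 5, 1] end={s18} ∉↓L; 3/3 deletions ∈↓L.
'w1w1': run [16, 11, 9, 5, 1] end={s18} rej; 4/4 del acc.
2 words, ⪯-incomp.


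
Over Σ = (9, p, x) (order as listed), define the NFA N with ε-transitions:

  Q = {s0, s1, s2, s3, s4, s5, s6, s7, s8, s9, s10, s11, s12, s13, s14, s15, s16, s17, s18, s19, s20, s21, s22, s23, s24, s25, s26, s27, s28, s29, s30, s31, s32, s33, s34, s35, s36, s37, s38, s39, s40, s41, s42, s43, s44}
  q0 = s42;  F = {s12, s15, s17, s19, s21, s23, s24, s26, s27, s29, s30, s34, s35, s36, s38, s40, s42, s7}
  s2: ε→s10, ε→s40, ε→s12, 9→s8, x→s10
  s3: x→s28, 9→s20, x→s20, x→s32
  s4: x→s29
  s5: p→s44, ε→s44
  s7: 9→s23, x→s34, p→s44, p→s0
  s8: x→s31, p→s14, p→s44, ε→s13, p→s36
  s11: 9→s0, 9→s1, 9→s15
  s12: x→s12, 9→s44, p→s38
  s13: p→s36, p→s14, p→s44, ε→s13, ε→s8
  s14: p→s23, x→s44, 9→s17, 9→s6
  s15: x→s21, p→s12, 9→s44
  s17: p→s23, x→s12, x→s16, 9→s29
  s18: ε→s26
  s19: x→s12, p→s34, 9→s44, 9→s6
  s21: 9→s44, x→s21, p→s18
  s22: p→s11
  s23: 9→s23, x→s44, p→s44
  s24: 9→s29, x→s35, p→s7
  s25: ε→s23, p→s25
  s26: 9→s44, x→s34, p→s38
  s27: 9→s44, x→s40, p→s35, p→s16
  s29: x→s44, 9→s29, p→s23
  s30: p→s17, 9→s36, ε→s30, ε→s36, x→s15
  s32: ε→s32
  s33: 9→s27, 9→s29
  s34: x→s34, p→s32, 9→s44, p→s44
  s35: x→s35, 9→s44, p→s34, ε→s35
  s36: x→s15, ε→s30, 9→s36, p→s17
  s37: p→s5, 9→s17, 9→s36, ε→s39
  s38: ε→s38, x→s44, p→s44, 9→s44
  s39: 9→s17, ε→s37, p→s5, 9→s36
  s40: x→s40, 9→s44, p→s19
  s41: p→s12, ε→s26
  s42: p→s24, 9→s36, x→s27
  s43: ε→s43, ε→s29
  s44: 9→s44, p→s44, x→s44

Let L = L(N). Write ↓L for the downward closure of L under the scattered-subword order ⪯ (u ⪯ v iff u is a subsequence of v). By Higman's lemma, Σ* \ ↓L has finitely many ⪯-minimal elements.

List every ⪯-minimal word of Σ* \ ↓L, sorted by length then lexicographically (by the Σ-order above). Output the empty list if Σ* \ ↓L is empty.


|Q|=45, |F|=18, |δ|=115 (20 ε).
min D↑ (18 st, q0=0, F={9}): 0:9→1,p→2,x→3 1:9→1,p→4,x→5 2:9→6,p→7,x→8 3:9→9,p→8,x→10 4:9→6,p→11,x→12 5:9→9,p→12,x→13 6:9→6,p→11,x→9 7:9→11,p→9,x→14 8:9→9,p→14,x→8 9:9→9,p→9,x→9 10:9→9,p→15,x→10 11:9→11,p→9,x→9 12:9→9,p→16,x→12 13:9→9,p→17,x→13 14:9→9,p→9,x→14 15:9→9,p→14,x→12 16:9→9,p→9,x→9 17:9→9,p→16,x→14 [Hopcroft].
'x9': run [24, 15, 2] end={s44,s6} — reject; 2/2 del acc.
'p9x': |S_i|=[24, 17, 4, 1] end={s44} ∉↓L; 3/3 del acc.
'ppp': run [24, 17, 7, 3] end={s0,s32,s44} ∉↓L; 3/3 del acc.
'9ppx': |S_i|=[24, 16, 11, 4, 1] end={s44} — reject; 4/4 del acc.
'9xxpxp': |S_i|=[24, 16, 10, 8, 6, 3, 2] end={s32,s44} rej; 6/6 deletions ∈↓L.
'xxpxpx': N↓-sim [24, 15, 12, 9, 5, 3, 1] end={s44} rej; 6/6 deletions ∈↓L.
6 obstructions.

A = [x9, p9x, ppp, 9ppx, 9xxpxp, xxpxpx].
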